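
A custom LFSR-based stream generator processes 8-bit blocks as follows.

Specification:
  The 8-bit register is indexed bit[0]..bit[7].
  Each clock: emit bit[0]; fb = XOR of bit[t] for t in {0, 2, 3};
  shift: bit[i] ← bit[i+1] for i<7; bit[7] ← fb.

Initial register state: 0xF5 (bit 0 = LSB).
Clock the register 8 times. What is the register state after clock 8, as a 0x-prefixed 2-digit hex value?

reg_0 = 0xF5
clock 1: out=1, reg = 0x7A
clock 2: out=0, reg = 0xBD
clock 3: out=1, reg = 0xDE
clock 4: out=0, reg = 0x6F
clock 5: out=1, reg = 0xB7
clock 6: out=1, reg = 0x5B
clock 7: out=1, reg = 0x2D
clock 8: out=1, reg = 0x96

0x96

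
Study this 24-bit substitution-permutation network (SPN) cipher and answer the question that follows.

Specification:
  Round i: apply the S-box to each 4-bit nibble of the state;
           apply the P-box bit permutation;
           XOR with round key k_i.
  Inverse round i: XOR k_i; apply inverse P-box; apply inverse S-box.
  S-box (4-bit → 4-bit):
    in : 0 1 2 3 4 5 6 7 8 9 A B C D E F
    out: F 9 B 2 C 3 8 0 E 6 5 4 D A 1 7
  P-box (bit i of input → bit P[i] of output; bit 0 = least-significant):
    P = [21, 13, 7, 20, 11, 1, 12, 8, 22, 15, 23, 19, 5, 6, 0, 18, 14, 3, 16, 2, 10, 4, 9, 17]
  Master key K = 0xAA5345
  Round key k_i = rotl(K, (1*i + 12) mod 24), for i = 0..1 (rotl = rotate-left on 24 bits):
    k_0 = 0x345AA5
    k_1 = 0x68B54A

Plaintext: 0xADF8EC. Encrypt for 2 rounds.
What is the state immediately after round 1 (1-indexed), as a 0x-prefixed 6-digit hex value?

0x8CD448

s_0 = plaintext = 0xADF8EC
s_1 = Round(s_0, k_0) = 0x8CD448
s_2 = Round(s_1, k_1) = 0xF7C69E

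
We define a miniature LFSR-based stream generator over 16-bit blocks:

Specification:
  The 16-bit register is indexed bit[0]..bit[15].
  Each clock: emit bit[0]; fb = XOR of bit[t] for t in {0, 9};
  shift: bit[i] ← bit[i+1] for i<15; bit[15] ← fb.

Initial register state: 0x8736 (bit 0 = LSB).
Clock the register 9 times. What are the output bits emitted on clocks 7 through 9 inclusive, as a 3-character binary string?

001

reg_0 = 0x8736
clock 1: out=0, reg = 0xC39B
clock 2: out=1, reg = 0x61CD
clock 3: out=1, reg = 0xB0E6
clock 4: out=0, reg = 0x5873
clock 5: out=1, reg = 0xAC39
clock 6: out=1, reg = 0xD61C
clock 7: out=0, reg = 0xEB0E
clock 8: out=0, reg = 0xF587
clock 9: out=1, reg = 0xFAC3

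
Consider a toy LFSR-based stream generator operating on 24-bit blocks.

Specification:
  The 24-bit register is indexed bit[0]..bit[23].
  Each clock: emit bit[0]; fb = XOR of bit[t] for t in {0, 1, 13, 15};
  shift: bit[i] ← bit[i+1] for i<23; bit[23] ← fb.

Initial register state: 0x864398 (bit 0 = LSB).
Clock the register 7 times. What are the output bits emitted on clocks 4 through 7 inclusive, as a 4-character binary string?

reg_0 = 0x864398
clock 1: out=0, reg = 0x4321CC
clock 2: out=0, reg = 0xA190E6
clock 3: out=0, reg = 0x50C873
clock 4: out=1, reg = 0xA86439
clock 5: out=1, reg = 0x54321C
clock 6: out=0, reg = 0xAA190E
clock 7: out=0, reg = 0xD50C87

1100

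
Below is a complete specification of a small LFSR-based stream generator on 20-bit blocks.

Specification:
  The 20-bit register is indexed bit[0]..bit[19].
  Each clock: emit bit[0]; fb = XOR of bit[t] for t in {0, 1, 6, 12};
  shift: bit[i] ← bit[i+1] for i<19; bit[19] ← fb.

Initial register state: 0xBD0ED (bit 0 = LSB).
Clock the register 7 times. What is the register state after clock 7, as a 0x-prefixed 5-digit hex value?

reg_0 = 0xBD0ED
clock 1: out=1, reg = 0xDE876
clock 2: out=0, reg = 0x6F43B
clock 3: out=1, reg = 0xB7A1D
clock 4: out=1, reg = 0x5BD0E
clock 5: out=0, reg = 0x2DE87
clock 6: out=1, reg = 0x96F43
clock 7: out=1, reg = 0xCB7A1

0xCB7A1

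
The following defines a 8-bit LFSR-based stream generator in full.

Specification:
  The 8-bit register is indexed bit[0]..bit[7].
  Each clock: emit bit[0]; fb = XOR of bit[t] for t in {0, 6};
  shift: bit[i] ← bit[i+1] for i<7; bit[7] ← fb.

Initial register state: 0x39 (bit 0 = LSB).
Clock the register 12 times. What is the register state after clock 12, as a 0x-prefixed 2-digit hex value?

0x90

reg_0 = 0x39
clock 1: out=1, reg = 0x9C
clock 2: out=0, reg = 0x4E
clock 3: out=0, reg = 0xA7
clock 4: out=1, reg = 0xD3
clock 5: out=1, reg = 0x69
clock 6: out=1, reg = 0x34
clock 7: out=0, reg = 0x1A
clock 8: out=0, reg = 0x0D
clock 9: out=1, reg = 0x86
clock 10: out=0, reg = 0x43
clock 11: out=1, reg = 0x21
clock 12: out=1, reg = 0x90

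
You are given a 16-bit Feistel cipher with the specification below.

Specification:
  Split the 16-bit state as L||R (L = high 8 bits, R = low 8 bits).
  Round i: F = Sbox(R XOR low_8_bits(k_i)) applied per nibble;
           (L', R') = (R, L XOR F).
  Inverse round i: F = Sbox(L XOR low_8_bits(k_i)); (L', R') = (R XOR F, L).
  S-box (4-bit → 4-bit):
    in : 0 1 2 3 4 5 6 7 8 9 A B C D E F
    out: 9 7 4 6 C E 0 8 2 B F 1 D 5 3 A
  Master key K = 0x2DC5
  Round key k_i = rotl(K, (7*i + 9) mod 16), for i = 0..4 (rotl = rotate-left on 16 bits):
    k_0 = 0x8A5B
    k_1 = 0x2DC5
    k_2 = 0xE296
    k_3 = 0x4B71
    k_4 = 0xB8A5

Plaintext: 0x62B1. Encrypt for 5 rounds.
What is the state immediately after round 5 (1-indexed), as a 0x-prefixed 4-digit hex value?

s_0 = plaintext = 0x62B1
s_1 = Round(s_0, k_0) = 0xB15D
s_2 = Round(s_1, k_1) = 0x5D03
s_3 = Round(s_2, k_2) = 0x03E3
s_4 = Round(s_3, k_3) = 0xE3B7
s_5 = Round(s_4, k_4) = 0xB797

0xB797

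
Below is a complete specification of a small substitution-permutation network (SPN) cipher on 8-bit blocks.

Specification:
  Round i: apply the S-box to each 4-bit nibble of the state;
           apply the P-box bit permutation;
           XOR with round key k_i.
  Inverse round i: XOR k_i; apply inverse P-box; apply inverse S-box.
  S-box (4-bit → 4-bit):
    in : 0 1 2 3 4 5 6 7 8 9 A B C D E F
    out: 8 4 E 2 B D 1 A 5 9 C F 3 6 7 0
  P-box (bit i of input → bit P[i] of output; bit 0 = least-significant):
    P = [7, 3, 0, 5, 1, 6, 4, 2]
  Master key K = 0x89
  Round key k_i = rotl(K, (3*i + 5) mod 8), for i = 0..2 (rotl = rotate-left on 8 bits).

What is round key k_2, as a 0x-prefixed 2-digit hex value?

K = 0x89
k_0 = rotl(K, (3*0+5) mod 8) = rotl(K, 5) = 0x31
k_1 = rotl(K, (3*1+5) mod 8) = rotl(K, 0) = 0x89
k_2 = rotl(K, (3*2+5) mod 8) = rotl(K, 3) = 0x4C

0x4C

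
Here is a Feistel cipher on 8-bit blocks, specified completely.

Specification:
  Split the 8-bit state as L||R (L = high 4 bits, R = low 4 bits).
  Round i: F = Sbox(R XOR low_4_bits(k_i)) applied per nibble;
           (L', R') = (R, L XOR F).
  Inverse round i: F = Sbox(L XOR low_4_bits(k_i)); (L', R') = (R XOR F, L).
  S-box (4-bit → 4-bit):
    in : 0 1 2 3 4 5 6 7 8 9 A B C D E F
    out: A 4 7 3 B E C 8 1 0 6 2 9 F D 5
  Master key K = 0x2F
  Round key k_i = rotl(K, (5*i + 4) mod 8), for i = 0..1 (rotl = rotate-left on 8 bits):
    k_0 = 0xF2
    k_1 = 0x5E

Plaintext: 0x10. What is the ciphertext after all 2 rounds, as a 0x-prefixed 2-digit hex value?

0x61

s_0 = plaintext = 0x10
s_1 = Round(s_0, k_0) = 0x06
s_2 = Round(s_1, k_1) = 0x61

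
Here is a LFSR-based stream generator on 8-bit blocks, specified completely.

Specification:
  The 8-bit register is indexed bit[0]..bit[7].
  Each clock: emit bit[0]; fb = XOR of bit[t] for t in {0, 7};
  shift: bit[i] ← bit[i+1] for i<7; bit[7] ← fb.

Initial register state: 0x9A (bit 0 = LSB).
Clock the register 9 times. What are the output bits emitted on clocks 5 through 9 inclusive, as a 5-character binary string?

10011

reg_0 = 0x9A
clock 1: out=0, reg = 0xCD
clock 2: out=1, reg = 0x66
clock 3: out=0, reg = 0x33
clock 4: out=1, reg = 0x99
clock 5: out=1, reg = 0x4C
clock 6: out=0, reg = 0x26
clock 7: out=0, reg = 0x13
clock 8: out=1, reg = 0x89
clock 9: out=1, reg = 0x44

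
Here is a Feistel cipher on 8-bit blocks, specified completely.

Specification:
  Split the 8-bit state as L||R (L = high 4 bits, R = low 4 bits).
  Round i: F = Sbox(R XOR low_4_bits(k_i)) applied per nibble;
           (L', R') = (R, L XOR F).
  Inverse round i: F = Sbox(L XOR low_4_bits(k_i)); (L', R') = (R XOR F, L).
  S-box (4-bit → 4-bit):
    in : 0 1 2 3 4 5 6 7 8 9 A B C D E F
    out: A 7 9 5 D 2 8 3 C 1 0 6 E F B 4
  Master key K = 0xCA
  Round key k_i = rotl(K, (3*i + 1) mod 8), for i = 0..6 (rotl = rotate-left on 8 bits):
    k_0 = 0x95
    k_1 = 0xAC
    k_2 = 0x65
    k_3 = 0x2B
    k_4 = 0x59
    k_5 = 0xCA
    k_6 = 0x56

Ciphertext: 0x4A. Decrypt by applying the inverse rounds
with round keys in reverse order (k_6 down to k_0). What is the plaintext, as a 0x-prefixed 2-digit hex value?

s_0 = ciphertext = 0x4A
s_1 = InvRound(s_0, k_6) = 0x34
s_2 = InvRound(s_1, k_5) = 0x53
s_3 = InvRound(s_2, k_4) = 0xD5
s_4 = InvRound(s_3, k_3) = 0xDD
s_5 = InvRound(s_4, k_2) = 0x1D
s_6 = InvRound(s_5, k_1) = 0x21
s_7 = InvRound(s_6, k_0) = 0x22

0x22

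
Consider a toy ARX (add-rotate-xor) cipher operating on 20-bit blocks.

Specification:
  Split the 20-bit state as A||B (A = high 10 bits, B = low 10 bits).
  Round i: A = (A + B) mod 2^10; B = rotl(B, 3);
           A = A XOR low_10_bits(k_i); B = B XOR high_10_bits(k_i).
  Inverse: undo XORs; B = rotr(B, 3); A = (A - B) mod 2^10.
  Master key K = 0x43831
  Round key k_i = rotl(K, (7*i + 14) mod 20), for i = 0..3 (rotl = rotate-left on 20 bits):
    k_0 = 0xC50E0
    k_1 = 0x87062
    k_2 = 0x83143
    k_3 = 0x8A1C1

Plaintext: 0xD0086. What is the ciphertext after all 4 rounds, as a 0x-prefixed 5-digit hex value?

0x9CEFF

s_0 = plaintext = 0xD0086
s_1 = Round(s_0, k_0) = 0xC9B25
s_2 = Round(s_1, k_1) = 0x8A732
s_3 = Round(s_2, k_2) = 0x0639A
s_4 = Round(s_3, k_3) = 0x9CEFF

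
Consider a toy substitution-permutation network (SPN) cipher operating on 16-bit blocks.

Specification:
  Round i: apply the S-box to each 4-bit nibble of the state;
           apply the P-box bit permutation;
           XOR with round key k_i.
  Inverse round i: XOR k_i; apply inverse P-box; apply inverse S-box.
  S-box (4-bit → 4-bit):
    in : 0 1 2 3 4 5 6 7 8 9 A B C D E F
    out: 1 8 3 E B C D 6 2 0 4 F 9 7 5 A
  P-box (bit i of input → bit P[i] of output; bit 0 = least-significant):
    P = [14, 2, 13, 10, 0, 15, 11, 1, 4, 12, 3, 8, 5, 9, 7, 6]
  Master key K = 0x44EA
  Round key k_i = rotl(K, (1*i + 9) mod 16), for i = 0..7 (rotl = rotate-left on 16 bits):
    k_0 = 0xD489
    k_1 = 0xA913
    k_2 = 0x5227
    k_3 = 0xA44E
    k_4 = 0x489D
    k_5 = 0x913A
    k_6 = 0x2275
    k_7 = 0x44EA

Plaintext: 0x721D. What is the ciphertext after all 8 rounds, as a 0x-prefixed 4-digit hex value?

s_0 = plaintext = 0x721D
s_1 = Round(s_0, k_0) = 0xA61F
s_2 = Round(s_1, k_1) = 0xAC8D
s_3 = Round(s_2, k_2) = 0xB3B3
s_4 = Round(s_3, k_3) = 0x1BA1
s_5 = Round(s_4, k_4) = 0x55C5
s_6 = Round(s_5, k_5) = 0xB4F1
s_7 = Round(s_6, k_6) = 0xB587
s_8 = Round(s_7, k_7) = 0xE706

0xE706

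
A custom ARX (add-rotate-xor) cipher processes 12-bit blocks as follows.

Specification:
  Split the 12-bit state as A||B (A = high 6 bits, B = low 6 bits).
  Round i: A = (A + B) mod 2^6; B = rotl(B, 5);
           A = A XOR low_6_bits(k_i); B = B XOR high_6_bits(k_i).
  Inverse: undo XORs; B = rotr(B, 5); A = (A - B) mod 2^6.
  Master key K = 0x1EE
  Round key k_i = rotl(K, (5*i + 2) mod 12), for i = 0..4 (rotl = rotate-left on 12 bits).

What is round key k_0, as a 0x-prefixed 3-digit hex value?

K = 0x1EE
k_0 = rotl(K, (5*0+2) mod 12) = rotl(K, 2) = 0x7B8

0x7B8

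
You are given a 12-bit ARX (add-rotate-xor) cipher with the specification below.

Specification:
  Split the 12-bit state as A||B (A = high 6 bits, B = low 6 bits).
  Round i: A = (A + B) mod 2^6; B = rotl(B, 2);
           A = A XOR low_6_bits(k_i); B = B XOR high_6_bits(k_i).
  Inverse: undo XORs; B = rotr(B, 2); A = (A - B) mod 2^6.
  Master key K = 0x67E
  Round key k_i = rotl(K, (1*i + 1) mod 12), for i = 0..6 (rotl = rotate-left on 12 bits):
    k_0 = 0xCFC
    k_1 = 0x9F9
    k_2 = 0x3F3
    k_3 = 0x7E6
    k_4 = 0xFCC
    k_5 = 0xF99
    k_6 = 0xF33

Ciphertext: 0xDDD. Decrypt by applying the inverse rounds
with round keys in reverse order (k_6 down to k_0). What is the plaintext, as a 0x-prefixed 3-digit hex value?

0x7C3

s_0 = ciphertext = 0xDDD
s_1 = InvRound(s_0, k_6) = 0xB18
s_2 = InvRound(s_1, k_5) = 0x329
s_3 = InvRound(s_2, k_4) = 0x6E5
s_4 = InvRound(s_3, k_3) = 0x3EE
s_5 = InvRound(s_4, k_2) = 0x918
s_6 = InvRound(s_5, k_1) = 0x7BF
s_7 = InvRound(s_6, k_0) = 0x7C3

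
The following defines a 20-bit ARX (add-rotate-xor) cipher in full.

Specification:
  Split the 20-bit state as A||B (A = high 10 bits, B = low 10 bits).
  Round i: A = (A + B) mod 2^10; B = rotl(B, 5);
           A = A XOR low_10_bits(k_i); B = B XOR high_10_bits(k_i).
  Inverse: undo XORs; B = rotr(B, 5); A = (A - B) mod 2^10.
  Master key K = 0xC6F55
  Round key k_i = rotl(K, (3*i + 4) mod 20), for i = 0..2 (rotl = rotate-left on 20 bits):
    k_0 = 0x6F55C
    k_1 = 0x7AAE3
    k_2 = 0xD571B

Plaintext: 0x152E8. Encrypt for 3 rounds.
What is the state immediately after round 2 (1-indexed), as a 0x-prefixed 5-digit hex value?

0x7A4AF

s_0 = plaintext = 0x152E8
s_1 = Round(s_0, k_0) = 0x980AA
s_2 = Round(s_1, k_1) = 0x7A4AF
s_3 = Round(s_2, k_2) = 0x60EB0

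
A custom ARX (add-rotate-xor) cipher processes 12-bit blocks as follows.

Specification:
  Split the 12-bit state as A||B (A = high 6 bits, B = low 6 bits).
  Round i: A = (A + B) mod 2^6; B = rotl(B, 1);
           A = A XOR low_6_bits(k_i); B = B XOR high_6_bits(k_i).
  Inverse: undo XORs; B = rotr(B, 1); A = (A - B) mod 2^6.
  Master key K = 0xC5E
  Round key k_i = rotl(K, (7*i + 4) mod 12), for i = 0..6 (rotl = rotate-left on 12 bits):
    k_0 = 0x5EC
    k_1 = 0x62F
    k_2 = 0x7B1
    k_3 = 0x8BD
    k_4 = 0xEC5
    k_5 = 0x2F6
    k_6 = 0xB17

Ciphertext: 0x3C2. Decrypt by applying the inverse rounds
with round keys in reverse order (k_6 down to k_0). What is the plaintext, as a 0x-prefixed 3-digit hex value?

s_0 = ciphertext = 0x3C2
s_1 = InvRound(s_0, k_6) = 0x057
s_2 = InvRound(s_1, k_5) = 0xA4E
s_3 = InvRound(s_2, k_4) = 0xCBA
s_4 = InvRound(s_3, k_3) = 0x0CC
s_5 = InvRound(s_4, k_2) = 0xA49
s_6 = InvRound(s_5, k_1) = 0x7A8
s_7 = InvRound(s_6, k_0) = 0xCFF

0xCFF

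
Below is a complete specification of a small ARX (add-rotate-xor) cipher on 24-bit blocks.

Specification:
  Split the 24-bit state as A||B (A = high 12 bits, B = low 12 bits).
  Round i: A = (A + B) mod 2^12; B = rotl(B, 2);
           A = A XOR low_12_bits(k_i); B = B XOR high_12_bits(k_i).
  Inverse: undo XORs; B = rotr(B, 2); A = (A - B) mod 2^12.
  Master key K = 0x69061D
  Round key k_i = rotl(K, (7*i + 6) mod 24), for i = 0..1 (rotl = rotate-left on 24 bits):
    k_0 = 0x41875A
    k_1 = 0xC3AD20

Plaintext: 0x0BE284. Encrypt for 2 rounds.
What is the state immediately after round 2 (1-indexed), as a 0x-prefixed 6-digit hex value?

0xF00419

s_0 = plaintext = 0x0BE284
s_1 = Round(s_0, k_0) = 0x418E08
s_2 = Round(s_1, k_1) = 0xF00419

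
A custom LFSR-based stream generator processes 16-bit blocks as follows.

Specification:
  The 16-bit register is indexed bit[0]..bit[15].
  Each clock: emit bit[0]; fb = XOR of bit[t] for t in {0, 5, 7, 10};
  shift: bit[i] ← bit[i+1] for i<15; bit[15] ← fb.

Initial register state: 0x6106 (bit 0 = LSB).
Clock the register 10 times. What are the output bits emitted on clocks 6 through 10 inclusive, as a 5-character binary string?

00010

reg_0 = 0x6106
clock 1: out=0, reg = 0x3083
clock 2: out=1, reg = 0x1841
clock 3: out=1, reg = 0x8C20
clock 4: out=0, reg = 0x4610
clock 5: out=0, reg = 0xA308
clock 6: out=0, reg = 0x5184
clock 7: out=0, reg = 0xA8C2
clock 8: out=0, reg = 0xD461
clock 9: out=1, reg = 0xEA30
clock 10: out=0, reg = 0xF518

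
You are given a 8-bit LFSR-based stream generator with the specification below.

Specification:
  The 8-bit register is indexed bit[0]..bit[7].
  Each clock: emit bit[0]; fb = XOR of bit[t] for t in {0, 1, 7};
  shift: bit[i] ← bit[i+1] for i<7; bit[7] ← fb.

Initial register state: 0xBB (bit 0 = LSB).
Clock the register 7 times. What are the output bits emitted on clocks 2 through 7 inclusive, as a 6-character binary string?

reg_0 = 0xBB
clock 1: out=1, reg = 0xDD
clock 2: out=1, reg = 0x6E
clock 3: out=0, reg = 0xB7
clock 4: out=1, reg = 0xDB
clock 5: out=1, reg = 0xED
clock 6: out=1, reg = 0x76
clock 7: out=0, reg = 0xBB

101110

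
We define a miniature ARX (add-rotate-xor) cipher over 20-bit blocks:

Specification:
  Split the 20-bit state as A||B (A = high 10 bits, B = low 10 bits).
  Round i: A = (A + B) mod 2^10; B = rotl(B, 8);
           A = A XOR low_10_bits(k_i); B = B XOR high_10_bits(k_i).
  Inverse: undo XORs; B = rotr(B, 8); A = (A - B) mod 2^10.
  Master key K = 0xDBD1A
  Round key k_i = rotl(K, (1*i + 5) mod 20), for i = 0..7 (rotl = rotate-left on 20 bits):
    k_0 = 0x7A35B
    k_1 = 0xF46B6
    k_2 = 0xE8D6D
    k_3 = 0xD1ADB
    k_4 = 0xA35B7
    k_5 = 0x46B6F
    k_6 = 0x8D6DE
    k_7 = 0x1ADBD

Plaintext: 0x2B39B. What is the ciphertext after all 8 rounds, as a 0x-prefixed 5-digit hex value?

s_0 = plaintext = 0x2B39B
s_1 = Round(s_0, k_0) = 0xC720E
s_2 = Round(s_1, k_1) = 0xE7152
s_3 = Round(s_2, k_2) = 0x60DF7
s_4 = Round(s_3, k_3) = 0x6843B
s_5 = Round(s_4, k_4) = 0x1AD83
s_6 = Round(s_5, k_5) = 0xA067A
s_7 = Round(s_6, k_6) = 0x894AB
s_8 = Round(s_7, k_7) = 0xDB741

0xDB741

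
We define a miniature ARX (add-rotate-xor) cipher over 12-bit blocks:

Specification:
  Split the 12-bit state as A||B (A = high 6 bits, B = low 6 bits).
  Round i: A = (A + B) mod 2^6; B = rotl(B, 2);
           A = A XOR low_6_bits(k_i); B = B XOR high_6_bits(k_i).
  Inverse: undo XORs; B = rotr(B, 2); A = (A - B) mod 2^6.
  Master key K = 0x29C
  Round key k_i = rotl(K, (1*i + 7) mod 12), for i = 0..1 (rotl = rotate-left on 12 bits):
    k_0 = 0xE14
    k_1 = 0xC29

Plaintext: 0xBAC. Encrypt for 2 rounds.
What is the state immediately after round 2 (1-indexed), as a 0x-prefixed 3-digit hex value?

s_0 = plaintext = 0xBAC
s_1 = Round(s_0, k_0) = 0x38A
s_2 = Round(s_1, k_1) = 0xC58

0xC58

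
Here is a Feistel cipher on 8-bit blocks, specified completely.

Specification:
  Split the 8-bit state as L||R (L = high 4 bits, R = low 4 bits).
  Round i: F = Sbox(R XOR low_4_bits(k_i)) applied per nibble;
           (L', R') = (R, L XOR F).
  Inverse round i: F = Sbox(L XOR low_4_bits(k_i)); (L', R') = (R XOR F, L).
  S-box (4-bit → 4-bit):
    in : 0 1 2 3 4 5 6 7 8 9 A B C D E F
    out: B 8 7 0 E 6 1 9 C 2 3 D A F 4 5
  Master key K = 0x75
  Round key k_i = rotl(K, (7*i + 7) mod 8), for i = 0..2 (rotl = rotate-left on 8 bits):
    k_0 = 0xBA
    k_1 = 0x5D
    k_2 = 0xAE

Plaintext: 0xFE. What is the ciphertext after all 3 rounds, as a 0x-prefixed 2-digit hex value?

0x42

s_0 = plaintext = 0xFE
s_1 = Round(s_0, k_0) = 0xE1
s_2 = Round(s_1, k_1) = 0x14
s_3 = Round(s_2, k_2) = 0x42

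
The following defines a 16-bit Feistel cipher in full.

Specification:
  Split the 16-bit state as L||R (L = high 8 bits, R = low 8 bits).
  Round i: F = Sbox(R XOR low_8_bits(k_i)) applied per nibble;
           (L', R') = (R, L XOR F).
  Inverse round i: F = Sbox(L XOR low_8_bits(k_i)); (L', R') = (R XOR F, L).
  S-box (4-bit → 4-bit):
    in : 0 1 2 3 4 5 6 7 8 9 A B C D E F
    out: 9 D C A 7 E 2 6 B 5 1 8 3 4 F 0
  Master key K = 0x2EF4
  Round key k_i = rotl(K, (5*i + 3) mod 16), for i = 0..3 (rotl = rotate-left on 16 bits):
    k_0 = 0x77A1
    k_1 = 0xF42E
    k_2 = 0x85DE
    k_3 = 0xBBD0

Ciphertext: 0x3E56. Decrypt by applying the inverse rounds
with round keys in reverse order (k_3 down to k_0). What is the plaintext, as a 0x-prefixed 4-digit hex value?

s_0 = ciphertext = 0x3E56
s_1 = InvRound(s_0, k_3) = 0xA93E
s_2 = InvRound(s_1, k_2) = 0x58A9
s_3 = InvRound(s_2, k_1) = 0xCB58
s_4 = InvRound(s_3, k_0) = 0x79CB

0x79CB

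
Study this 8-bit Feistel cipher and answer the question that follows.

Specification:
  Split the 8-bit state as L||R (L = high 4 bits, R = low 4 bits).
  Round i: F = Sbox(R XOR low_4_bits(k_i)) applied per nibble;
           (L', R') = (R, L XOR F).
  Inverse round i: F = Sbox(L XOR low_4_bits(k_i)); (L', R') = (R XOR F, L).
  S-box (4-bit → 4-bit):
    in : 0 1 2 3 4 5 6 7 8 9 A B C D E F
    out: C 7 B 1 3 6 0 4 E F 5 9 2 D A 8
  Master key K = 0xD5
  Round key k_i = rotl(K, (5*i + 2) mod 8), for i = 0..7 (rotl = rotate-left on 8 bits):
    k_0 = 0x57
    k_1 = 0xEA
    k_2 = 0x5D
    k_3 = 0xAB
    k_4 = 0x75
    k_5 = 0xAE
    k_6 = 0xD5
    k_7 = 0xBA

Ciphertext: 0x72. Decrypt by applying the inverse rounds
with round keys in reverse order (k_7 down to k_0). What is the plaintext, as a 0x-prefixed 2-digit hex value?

0x1F

s_0 = ciphertext = 0x72
s_1 = InvRound(s_0, k_7) = 0xF7
s_2 = InvRound(s_1, k_6) = 0x2F
s_3 = InvRound(s_2, k_5) = 0xD2
s_4 = InvRound(s_3, k_4) = 0xCD
s_5 = InvRound(s_4, k_3) = 0x9C
s_6 = InvRound(s_5, k_2) = 0xF9
s_7 = InvRound(s_6, k_1) = 0xFF
s_8 = InvRound(s_7, k_0) = 0x1F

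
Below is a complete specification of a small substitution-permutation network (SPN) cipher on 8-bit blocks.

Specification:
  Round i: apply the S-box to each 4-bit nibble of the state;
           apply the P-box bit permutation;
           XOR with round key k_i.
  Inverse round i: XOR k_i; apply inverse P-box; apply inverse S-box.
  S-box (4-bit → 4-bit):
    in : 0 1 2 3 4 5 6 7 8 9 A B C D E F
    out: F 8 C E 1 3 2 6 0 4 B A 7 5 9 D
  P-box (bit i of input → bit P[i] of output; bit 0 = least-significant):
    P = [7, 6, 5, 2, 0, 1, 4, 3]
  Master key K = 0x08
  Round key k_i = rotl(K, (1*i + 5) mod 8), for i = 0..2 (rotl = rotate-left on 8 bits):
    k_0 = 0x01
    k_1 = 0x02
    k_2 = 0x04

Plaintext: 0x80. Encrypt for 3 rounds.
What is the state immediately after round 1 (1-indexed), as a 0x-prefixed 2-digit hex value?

s_0 = plaintext = 0x80
s_1 = Round(s_0, k_0) = 0xE5
s_2 = Round(s_1, k_1) = 0xCB
s_3 = Round(s_2, k_2) = 0x53

0xE5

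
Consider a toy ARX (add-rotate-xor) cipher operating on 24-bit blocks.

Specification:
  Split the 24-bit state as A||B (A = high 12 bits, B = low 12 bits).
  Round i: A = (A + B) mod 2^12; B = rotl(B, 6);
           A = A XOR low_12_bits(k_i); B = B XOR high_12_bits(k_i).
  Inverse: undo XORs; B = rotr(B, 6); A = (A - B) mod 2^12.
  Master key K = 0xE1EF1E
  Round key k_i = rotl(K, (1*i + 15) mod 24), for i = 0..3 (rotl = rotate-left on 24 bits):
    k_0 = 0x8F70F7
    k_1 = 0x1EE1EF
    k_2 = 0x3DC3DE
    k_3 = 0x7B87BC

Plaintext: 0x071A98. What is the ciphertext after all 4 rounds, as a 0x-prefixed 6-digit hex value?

s_0 = plaintext = 0x071A98
s_1 = Round(s_0, k_0) = 0xBFEEDD
s_2 = Round(s_1, k_1) = 0xB34695
s_3 = Round(s_2, k_2) = 0x217686
s_4 = Round(s_3, k_3) = 0xF21622

0xF21622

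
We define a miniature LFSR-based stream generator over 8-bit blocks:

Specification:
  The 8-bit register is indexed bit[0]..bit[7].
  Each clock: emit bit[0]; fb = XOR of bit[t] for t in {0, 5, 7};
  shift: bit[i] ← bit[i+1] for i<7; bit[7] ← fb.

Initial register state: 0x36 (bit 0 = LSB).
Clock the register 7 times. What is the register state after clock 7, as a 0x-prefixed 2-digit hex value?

0xEA

reg_0 = 0x36
clock 1: out=0, reg = 0x9B
clock 2: out=1, reg = 0x4D
clock 3: out=1, reg = 0xA6
clock 4: out=0, reg = 0x53
clock 5: out=1, reg = 0xA9
clock 6: out=1, reg = 0xD4
clock 7: out=0, reg = 0xEA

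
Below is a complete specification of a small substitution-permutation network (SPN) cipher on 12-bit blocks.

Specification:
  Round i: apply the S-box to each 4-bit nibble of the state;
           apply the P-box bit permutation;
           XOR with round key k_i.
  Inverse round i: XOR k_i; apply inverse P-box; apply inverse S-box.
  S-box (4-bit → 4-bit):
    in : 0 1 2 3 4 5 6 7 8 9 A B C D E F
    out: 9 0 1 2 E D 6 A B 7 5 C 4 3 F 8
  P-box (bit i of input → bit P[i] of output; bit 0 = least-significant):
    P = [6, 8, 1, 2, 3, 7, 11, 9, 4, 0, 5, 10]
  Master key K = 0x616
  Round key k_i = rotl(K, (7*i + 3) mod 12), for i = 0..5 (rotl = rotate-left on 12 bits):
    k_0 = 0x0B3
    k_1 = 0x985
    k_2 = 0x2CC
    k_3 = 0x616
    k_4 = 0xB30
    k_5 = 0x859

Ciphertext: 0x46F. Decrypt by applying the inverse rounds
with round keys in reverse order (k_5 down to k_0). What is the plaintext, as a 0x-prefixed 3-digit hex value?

s_0 = ciphertext = 0x46F
s_1 = InvRound(s_0, k_5) = 0x5CB
s_2 = InvRound(s_1, k_4) = 0xEEA
s_3 = InvRound(s_2, k_3) = 0xA90
s_4 = InvRound(s_3, k_2) = 0x2A0
s_5 = InvRound(s_4, k_1) = 0x6B7
s_6 = InvRound(s_5, k_0) = 0xFFF

0xFFF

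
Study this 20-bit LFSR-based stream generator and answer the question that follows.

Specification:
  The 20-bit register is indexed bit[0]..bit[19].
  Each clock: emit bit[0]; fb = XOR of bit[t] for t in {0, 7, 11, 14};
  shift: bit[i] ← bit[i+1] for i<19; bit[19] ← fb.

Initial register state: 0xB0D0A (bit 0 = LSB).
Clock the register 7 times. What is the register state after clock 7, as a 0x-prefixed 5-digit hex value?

reg_0 = 0xB0D0A
clock 1: out=0, reg = 0xD8685
clock 2: out=1, reg = 0x6C342
clock 3: out=0, reg = 0xB61A1
clock 4: out=1, reg = 0xDB0D0
clock 5: out=0, reg = 0xED868
clock 6: out=0, reg = 0x76C34
clock 7: out=0, reg = 0x3B61A

0x3B61A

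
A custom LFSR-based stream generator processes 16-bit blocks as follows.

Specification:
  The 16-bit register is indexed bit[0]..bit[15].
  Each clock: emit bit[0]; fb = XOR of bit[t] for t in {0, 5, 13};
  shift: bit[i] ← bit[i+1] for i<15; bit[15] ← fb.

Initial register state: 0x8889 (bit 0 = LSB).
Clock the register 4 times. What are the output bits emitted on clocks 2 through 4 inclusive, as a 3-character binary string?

001

reg_0 = 0x8889
clock 1: out=1, reg = 0xC444
clock 2: out=0, reg = 0x6222
clock 3: out=0, reg = 0x3111
clock 4: out=1, reg = 0x1888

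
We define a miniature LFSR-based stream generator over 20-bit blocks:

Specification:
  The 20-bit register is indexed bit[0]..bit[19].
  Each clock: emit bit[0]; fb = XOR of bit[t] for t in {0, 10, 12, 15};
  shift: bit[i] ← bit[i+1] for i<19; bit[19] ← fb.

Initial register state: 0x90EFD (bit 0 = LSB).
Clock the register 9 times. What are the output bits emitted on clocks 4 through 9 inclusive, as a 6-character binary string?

111110

reg_0 = 0x90EFD
clock 1: out=1, reg = 0x4877E
clock 2: out=0, reg = 0x243BF
clock 3: out=1, reg = 0x921DF
clock 4: out=1, reg = 0xC90EF
clock 5: out=1, reg = 0xE4877
clock 6: out=1, reg = 0xF243B
clock 7: out=1, reg = 0x7921D
clock 8: out=1, reg = 0xBC90E
clock 9: out=0, reg = 0xDE487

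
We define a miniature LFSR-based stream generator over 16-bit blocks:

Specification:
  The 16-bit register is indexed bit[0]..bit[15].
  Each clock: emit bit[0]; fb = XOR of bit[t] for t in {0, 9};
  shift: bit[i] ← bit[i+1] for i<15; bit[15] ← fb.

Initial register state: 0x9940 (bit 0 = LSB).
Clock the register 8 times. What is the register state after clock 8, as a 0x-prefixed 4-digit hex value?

reg_0 = 0x9940
clock 1: out=0, reg = 0x4CA0
clock 2: out=0, reg = 0x2650
clock 3: out=0, reg = 0x9328
clock 4: out=0, reg = 0xC994
clock 5: out=0, reg = 0x64CA
clock 6: out=0, reg = 0x3265
clock 7: out=1, reg = 0x1932
clock 8: out=0, reg = 0x0C99

0x0C99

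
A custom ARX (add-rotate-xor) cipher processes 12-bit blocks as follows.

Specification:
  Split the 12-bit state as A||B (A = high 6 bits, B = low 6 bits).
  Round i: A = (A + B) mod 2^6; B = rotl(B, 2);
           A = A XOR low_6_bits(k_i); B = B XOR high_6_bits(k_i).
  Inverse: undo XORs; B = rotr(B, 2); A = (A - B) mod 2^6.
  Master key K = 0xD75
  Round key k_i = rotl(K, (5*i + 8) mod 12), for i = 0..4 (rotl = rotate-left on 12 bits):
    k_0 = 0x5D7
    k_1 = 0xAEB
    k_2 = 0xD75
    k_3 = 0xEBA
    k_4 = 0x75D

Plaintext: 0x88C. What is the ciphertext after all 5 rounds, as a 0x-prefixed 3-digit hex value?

0x01E

s_0 = plaintext = 0x88C
s_1 = Round(s_0, k_0) = 0xE67
s_2 = Round(s_1, k_1) = 0x2F5
s_3 = Round(s_2, k_2) = 0xD62
s_4 = Round(s_3, k_3) = 0xB70
s_5 = Round(s_4, k_4) = 0x01E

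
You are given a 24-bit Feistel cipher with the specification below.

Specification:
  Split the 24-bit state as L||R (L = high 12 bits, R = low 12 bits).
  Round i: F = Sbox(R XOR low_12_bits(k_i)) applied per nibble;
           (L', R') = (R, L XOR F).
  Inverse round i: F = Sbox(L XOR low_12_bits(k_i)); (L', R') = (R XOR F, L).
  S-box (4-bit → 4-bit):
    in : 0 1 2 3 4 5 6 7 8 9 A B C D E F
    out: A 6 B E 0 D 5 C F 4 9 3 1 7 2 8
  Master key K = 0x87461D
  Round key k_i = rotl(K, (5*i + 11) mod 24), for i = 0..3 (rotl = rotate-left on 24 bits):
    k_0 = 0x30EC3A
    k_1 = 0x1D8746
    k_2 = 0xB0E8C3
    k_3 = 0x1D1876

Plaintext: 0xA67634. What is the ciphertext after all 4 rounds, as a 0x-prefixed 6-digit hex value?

0x1612A6

s_0 = plaintext = 0xA67634
s_1 = Round(s_0, k_0) = 0x6343C5
s_2 = Round(s_1, k_1) = 0x3C56CA
s_3 = Round(s_2, k_2) = 0x6CA161
s_4 = Round(s_3, k_3) = 0x1612A6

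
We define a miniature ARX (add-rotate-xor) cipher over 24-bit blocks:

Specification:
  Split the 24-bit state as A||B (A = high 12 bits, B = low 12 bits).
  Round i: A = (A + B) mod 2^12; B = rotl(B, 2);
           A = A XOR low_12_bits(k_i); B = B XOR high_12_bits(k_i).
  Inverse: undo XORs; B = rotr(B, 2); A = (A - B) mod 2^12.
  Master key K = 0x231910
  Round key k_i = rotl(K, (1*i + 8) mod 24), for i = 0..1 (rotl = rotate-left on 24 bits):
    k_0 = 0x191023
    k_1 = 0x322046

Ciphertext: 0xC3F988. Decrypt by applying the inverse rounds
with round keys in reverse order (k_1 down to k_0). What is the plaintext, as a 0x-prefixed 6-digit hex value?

s_0 = ciphertext = 0xC3F988
s_1 = InvRound(s_0, k_1) = 0x1CFAAA
s_2 = InvRound(s_1, k_0) = 0x31EECE

0x31EECE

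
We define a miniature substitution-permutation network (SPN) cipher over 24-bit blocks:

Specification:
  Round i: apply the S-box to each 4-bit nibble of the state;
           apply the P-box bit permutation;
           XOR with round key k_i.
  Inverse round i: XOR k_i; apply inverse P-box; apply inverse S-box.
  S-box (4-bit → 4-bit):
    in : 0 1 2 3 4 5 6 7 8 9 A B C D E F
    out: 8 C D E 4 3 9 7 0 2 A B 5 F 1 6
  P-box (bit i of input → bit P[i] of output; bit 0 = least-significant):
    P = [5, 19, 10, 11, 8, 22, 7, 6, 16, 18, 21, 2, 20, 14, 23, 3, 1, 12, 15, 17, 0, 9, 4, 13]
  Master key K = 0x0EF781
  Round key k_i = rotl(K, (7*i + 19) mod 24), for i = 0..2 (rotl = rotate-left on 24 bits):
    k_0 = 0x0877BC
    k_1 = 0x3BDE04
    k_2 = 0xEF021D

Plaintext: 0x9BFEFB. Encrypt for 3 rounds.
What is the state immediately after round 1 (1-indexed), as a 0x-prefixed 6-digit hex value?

s_0 = plaintext = 0x9BFEFB
s_1 = Round(s_0, k_0) = 0xC32D1E
s_2 = Round(s_1, k_1) = 0x8C4EF9
s_3 = Round(s_2, k_2) = 0x26829F

0xC32D1E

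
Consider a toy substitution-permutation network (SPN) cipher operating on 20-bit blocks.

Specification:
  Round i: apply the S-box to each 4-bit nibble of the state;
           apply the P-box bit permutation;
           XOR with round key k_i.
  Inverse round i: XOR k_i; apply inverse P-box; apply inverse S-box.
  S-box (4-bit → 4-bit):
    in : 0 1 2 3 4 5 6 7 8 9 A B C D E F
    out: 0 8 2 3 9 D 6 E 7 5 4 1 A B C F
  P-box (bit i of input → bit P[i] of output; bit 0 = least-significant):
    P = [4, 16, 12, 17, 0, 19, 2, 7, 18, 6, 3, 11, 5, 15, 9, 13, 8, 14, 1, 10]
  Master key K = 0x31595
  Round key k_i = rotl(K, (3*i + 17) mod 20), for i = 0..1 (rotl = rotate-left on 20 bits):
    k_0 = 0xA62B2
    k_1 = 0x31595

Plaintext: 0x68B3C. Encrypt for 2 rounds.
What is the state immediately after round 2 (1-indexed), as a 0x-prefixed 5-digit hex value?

0x11292

s_0 = plaintext = 0x68B3C
s_1 = Round(s_0, k_0) = 0x5A091
s_2 = Round(s_1, k_1) = 0x11292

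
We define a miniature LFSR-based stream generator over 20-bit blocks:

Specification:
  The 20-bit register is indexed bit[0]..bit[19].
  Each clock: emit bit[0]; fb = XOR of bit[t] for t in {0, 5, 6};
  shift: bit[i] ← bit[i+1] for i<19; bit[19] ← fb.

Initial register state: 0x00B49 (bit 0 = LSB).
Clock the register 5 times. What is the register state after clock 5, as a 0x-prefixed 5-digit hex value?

reg_0 = 0x00B49
clock 1: out=1, reg = 0x005A4
clock 2: out=0, reg = 0x802D2
clock 3: out=0, reg = 0xC0169
clock 4: out=1, reg = 0xE00B4
clock 5: out=0, reg = 0xF005A

0xF005A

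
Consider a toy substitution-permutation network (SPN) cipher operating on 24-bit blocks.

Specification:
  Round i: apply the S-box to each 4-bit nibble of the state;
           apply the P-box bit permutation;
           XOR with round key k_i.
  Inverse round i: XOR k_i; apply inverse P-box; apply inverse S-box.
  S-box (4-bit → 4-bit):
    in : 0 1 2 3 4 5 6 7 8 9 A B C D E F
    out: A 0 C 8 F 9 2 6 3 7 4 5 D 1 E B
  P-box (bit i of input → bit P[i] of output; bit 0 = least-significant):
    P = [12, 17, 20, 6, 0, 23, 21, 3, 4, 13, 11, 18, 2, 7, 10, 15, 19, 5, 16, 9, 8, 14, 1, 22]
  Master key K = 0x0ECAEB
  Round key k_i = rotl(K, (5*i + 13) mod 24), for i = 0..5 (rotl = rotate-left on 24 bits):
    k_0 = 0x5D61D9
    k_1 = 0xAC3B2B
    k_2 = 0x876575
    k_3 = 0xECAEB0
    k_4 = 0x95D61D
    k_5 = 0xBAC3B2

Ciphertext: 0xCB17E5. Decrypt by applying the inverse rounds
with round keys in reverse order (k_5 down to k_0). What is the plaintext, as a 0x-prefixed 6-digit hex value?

s_0 = ciphertext = 0xCB17E5
s_1 = InvRound(s_0, k_5) = 0xEACDBC
s_2 = InvRound(s_1, k_4) = 0x5462B9
s_3 = InvRound(s_2, k_3) = 0x6D2A4A
s_4 = InvRound(s_3, k_2) = 0x4FBB46
s_5 = InvRound(s_4, k_1) = 0x375140
s_6 = InvRound(s_5, k_0) = 0x3D68C8

0x3D68C8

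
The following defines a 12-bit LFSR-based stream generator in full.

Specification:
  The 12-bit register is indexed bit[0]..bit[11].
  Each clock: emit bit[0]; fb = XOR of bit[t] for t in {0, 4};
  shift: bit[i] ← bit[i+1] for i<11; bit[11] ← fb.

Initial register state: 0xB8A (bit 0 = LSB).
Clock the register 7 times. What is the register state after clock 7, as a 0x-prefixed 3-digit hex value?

0x657

reg_0 = 0xB8A
clock 1: out=0, reg = 0x5C5
clock 2: out=1, reg = 0xAE2
clock 3: out=0, reg = 0x571
clock 4: out=1, reg = 0x2B8
clock 5: out=0, reg = 0x95C
clock 6: out=0, reg = 0xCAE
clock 7: out=0, reg = 0x657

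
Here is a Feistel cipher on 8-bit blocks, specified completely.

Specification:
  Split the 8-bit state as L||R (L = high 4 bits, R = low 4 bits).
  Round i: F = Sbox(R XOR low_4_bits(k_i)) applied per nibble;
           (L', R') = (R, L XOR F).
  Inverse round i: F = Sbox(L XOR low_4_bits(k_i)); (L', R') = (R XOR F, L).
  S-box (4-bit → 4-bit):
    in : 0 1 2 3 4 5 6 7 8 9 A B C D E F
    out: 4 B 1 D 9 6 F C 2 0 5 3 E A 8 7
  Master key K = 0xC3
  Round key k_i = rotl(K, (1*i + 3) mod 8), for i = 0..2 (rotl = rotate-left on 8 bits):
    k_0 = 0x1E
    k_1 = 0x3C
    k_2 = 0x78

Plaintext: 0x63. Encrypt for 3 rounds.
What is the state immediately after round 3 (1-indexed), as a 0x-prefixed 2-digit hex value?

0x7B

s_0 = plaintext = 0x63
s_1 = Round(s_0, k_0) = 0x3C
s_2 = Round(s_1, k_1) = 0xC7
s_3 = Round(s_2, k_2) = 0x7B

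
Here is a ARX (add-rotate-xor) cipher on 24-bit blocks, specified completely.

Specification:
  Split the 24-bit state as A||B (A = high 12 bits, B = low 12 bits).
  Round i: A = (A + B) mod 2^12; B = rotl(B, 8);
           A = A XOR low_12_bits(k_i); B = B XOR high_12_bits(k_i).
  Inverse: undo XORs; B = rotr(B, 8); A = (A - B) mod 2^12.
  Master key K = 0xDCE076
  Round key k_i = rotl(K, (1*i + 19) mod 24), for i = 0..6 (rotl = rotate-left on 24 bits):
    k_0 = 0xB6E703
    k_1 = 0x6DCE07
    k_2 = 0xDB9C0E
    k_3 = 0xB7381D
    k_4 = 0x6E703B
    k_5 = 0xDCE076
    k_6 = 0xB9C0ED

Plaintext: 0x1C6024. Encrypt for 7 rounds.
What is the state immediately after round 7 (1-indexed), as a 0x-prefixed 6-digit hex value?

0xD8BB34

s_0 = plaintext = 0x1C6024
s_1 = Round(s_0, k_0) = 0x6E9F6C
s_2 = Round(s_1, k_1) = 0x852A2A
s_3 = Round(s_2, k_2) = 0xE7271B
s_4 = Round(s_3, k_3) = 0xD90002
s_5 = Round(s_4, k_4) = 0xDA94E7
s_6 = Round(s_5, k_5) = 0x2E6A80
s_7 = Round(s_6, k_6) = 0xD8BB34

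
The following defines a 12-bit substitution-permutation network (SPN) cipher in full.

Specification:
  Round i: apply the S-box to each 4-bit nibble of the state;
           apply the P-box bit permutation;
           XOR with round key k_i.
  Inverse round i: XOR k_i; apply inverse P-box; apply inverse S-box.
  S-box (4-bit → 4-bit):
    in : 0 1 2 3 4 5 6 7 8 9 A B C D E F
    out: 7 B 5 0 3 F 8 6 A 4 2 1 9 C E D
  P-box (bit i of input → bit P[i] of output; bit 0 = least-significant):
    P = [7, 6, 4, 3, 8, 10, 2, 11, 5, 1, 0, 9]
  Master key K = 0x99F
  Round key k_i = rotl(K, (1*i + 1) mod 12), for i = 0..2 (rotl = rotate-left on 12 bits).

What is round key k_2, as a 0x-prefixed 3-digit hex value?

0xCFC

K = 0x99F
k_0 = rotl(K, (1*0+1) mod 12) = rotl(K, 1) = 0x33F
k_1 = rotl(K, (1*1+1) mod 12) = rotl(K, 2) = 0x67E
k_2 = rotl(K, (1*2+1) mod 12) = rotl(K, 3) = 0xCFC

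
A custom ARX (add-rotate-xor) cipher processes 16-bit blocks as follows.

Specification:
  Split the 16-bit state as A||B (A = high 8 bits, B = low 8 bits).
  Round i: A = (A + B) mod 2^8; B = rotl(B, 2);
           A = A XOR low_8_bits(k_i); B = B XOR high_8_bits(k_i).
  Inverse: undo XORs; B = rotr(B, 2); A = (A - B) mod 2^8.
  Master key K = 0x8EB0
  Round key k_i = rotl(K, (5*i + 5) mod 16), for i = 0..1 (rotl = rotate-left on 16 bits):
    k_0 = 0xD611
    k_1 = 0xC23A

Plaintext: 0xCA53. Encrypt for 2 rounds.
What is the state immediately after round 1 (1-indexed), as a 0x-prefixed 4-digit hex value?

0x0C9B

s_0 = plaintext = 0xCA53
s_1 = Round(s_0, k_0) = 0x0C9B
s_2 = Round(s_1, k_1) = 0x9DAC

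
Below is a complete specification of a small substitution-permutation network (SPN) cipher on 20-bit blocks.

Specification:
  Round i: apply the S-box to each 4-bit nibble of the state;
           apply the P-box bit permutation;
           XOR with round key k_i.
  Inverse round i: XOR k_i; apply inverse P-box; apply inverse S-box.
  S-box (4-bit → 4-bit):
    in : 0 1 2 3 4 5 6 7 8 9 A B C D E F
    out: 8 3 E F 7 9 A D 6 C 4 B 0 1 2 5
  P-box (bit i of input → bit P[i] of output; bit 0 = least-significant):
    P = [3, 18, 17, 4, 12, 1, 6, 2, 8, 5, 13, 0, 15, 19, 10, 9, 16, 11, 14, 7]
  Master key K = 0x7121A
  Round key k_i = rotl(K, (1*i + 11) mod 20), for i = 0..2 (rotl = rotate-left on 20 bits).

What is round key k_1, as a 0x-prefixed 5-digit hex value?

0x1A712

K = 0x7121A
k_0 = rotl(K, (1*0+11) mod 20) = rotl(K, 11) = 0x0D389
k_1 = rotl(K, (1*1+11) mod 20) = rotl(K, 12) = 0x1A712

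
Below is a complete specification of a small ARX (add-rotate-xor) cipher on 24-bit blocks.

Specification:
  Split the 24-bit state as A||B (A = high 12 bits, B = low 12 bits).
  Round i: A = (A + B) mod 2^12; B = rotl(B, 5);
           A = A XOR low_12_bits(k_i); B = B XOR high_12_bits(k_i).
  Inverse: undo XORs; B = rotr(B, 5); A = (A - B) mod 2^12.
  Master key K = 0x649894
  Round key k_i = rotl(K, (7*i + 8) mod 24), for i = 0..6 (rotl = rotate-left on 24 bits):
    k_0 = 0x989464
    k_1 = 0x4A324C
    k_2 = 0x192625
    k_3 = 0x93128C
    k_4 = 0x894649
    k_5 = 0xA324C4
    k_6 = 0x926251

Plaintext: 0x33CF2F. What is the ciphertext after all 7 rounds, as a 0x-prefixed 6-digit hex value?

s_0 = plaintext = 0x33CF2F
s_1 = Round(s_0, k_0) = 0x60FC77
s_2 = Round(s_1, k_1) = 0x0CAA5B
s_3 = Round(s_2, k_2) = 0xD00AE6
s_4 = Round(s_3, k_3) = 0x56A5E4
s_5 = Round(s_4, k_4) = 0xD0741F
s_6 = Round(s_5, k_5) = 0x5E29DA
s_7 = Round(s_6, k_6) = 0xDED275

0xDED275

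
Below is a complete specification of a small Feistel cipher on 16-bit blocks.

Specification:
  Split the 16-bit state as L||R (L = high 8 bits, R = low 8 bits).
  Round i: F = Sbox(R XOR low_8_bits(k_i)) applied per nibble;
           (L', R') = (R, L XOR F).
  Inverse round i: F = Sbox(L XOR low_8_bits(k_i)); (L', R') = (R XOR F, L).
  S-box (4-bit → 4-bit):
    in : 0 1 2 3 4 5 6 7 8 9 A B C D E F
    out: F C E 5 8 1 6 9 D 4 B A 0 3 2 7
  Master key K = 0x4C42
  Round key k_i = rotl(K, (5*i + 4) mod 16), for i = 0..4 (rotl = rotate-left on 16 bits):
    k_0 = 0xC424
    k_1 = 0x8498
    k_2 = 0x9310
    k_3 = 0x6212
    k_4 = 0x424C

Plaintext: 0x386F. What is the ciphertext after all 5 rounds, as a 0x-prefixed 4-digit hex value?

s_0 = plaintext = 0x386F
s_1 = Round(s_0, k_0) = 0x6FB2
s_2 = Round(s_1, k_1) = 0xB284
s_3 = Round(s_2, k_2) = 0x84FA
s_4 = Round(s_3, k_3) = 0xFAA9
s_5 = Round(s_4, k_4) = 0xA9DB

0xA9DB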